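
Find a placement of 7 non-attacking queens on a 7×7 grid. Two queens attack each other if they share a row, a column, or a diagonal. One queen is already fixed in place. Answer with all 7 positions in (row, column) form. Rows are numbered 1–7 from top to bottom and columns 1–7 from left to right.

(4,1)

(1,7) (2,5) (3,3) (4,1) (5,6) (6,4) (7,2)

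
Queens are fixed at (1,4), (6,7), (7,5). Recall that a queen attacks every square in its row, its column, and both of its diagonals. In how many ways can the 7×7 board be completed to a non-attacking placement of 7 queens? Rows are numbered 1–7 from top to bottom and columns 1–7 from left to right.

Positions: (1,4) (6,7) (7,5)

1

Branch on row 2: col 1 → 1; col 2 → 0; col 6 → 0.
Sum: 1 + 0 + 0 = 1.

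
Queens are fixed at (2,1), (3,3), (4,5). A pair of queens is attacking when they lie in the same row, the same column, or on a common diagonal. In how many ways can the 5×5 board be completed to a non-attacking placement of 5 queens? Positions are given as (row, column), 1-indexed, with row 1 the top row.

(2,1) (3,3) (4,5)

1

Branch on row 1: col 4 → 1.
Sum: 1 = 1.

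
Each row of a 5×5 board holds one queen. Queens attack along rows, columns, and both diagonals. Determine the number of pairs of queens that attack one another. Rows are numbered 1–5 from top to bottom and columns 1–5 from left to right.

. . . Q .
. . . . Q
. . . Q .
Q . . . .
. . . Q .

Same column: (1,4)–(3,4) (column 4); (1,4)–(5,4) (column 4); (3,4)–(5,4) (column 4).
Same diagonal: (1,4)–(2,5) (|1−2| = |4−5| = 1); (1,4)–(4,1) (|1−4| = |4−1| = 3); (2,5)–(3,4) (|2−3| = |5−4| = 1).
Total attacking pairs: 6.

6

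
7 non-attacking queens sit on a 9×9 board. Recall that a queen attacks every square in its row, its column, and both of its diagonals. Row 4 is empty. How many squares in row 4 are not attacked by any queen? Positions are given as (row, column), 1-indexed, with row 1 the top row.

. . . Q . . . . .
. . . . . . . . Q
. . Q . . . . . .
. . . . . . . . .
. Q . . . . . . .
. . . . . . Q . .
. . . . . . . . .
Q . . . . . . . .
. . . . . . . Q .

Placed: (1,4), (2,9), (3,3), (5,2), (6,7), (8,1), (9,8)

(1,4) attacks row 4 at column 4 and diagonals 1, 7.
(2,9) attacks row 4 at column 9 and diagonals 7.
(3,3) attacks row 4 at column 3 and diagonals 2, 4.
(5,2) attacks row 4 at column 2 and diagonals 1, 3.
(6,7) attacks row 4 at column 7 and diagonals 5, 9.
(8,1) attacks row 4 at column 1 and diagonals 5.
(9,8) attacks row 4 at column 8 and diagonals 3.
Attacked columns: {1, 2, 3, 4, 5, 7, 8, 9}. Safe: {6}.

1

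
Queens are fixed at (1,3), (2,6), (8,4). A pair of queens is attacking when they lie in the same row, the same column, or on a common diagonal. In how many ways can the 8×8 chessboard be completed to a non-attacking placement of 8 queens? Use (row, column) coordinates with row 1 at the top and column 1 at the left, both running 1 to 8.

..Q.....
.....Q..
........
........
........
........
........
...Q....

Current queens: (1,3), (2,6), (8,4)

Branch on row 3: col 2 → 2; col 8 → 1.
Sum: 2 + 1 = 3.

3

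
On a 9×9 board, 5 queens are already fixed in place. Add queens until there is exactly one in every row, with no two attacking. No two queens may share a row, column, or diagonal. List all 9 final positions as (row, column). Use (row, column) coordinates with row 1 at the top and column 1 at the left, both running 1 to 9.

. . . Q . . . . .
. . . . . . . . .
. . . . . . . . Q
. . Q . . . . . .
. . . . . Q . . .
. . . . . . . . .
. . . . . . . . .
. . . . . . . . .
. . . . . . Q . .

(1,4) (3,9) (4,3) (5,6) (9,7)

(1,4) (2,2) (3,9) (4,3) (5,6) (6,8) (7,1) (8,5) (9,7)

Row 2: attacked by (1,4)→{3,4,5}; (3,9)→{8,9}; (4,3)→{1,3,5}; (5,6)→{3,6,9}; (9,7)→{7}. Safe: 2. Place at column 2.
Row 6: attacked by (1,4)→{4,9}; (2,2)→{2,6}; (3,9)→{6,9}; (4,3)→{1,3,5}; (5,6)→{5,6,7}; (9,7)→{4,7}. Safe: 8. Place at column 8.
Row 7: attacked by (1,4)→{4}; (2,2)→{2,7}; (3,9)→{5,9}; (4,3)→{3,6}; (5,6)→{4,6,8}; (6,8)→{7,8,9}; (9,7)→{5,7,9}. Safe: 1. Place at column 1.
Row 8: attacked by (1,4)→{4}; (2,2)→{2,8}; (3,9)→{4,9}; (4,3)→{3,7}; (5,6)→{3,6,9}; (6,8)→{6,8}; (7,1)→{1,2}; (9,7)→{6,7,8}. Safe: 5. Place at column 5.
Columns [4, 2, 9, 3, 6, 8, 1, 5, 7], r−c [-3, 0, -6, 1, -1, -2, 6, 3, 2], r+c [5, 4, 12, 7, 11, 14, 8, 13, 16] are all distinct, so no two queens attack.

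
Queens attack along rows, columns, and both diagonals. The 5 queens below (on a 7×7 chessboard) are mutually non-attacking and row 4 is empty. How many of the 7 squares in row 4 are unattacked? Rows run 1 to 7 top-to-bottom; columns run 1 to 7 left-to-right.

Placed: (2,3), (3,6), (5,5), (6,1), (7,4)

1

(2,3) attacks row 4 at column 3 and diagonals 1, 5.
(3,6) attacks row 4 at column 6 and diagonals 5, 7.
(5,5) attacks row 4 at column 5 and diagonals 4, 6.
(6,1) attacks row 4 at column 1 and diagonals 3.
(7,4) attacks row 4 at column 4 and diagonals 1, 7.
Attacked columns: {1, 3, 4, 5, 6, 7}. Safe: {2}.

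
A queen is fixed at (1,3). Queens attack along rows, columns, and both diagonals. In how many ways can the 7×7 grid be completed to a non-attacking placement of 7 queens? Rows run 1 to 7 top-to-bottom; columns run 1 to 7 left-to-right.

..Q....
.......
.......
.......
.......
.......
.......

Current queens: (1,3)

6

Branch on row 2: col 1 → 2; col 5 → 1; col 6 → 1; col 7 → 2.
Sum: 2 + 1 + 1 + 2 = 6.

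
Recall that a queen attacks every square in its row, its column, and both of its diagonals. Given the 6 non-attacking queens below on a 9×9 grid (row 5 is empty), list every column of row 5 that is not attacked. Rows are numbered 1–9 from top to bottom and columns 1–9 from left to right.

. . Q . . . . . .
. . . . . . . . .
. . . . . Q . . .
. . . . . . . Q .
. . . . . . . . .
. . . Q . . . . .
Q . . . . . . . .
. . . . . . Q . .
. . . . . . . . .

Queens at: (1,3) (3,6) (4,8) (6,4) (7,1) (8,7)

(1,3) attacks row 5 at column 3 and diagonals 7.
(3,6) attacks row 5 at column 6 and diagonals 4, 8.
(4,8) attacks row 5 at column 8 and diagonals 7, 9.
(6,4) attacks row 5 at column 4 and diagonals 3, 5.
(7,1) attacks row 5 at column 1 and diagonals 3.
(8,7) attacks row 5 at column 7 and diagonals 4.
Attacked columns: {1, 3, 4, 5, 6, 7, 8, 9}. Safe: {2}.

columns 2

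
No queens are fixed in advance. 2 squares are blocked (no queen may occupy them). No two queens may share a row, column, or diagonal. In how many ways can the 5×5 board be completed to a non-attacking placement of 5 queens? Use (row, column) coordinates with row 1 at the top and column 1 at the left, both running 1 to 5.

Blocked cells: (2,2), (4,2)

6

Branch on row 1: col 1 → 1; col 2 → 2; col 3 → 1; col 4 → 1; col 5 → 1.
Sum: 1 + 2 + 1 + 1 + 1 = 6.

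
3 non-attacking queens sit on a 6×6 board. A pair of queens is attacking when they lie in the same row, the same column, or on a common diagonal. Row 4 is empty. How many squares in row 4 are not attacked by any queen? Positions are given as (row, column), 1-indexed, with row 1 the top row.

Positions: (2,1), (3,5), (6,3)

1

(2,1) attacks row 4 at column 1 and diagonals 3.
(3,5) attacks row 4 at column 5 and diagonals 4, 6.
(6,3) attacks row 4 at column 3 and diagonals 1, 5.
Attacked columns: {1, 3, 4, 5, 6}. Safe: {2}.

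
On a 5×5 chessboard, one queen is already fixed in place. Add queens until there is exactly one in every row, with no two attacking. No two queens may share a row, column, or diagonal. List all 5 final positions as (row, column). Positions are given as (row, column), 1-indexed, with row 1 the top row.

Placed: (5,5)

(1,2) (2,4) (3,1) (4,3) (5,5)

Row 1: attacked by (5,5)→{1,5}. Safe: 2, 3, 4. Place at column 2.
Row 2: attacked by (1,2)→{1,2,3}; (5,5)→{2,5}. Safe: 4. Place at column 4.
Row 3: attacked by (1,2)→{2,4}; (2,4)→{3,4,5}; (5,5)→{3,5}. Safe: 1. Place at column 1.
Row 4: attacked by (1,2)→{2,5}; (2,4)→{2,4}; (3,1)→{1,2}; (5,5)→{4,5}. Safe: 3. Place at column 3.
Columns [2, 4, 1, 3, 5], r−c [-1, -2, 2, 1, 0], r+c [3, 6, 4, 7, 10] are all distinct, so no two queens attack.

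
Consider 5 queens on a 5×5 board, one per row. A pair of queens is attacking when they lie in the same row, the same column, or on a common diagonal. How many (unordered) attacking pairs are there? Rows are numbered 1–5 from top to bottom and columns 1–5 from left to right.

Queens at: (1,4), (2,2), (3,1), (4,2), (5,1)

5

Same column: (2,2)–(4,2) (column 2); (3,1)–(5,1) (column 1).
Same diagonal: (2,2)–(3,1) (|2−3| = |2−1| = 1); (3,1)–(4,2) (|3−4| = |1−2| = 1); (4,2)–(5,1) (|4−5| = |2−1| = 1).
Total attacking pairs: 5.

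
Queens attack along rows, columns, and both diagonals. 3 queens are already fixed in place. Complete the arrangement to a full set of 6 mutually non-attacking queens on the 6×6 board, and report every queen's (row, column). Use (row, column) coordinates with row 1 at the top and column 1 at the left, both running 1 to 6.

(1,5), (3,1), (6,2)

(1,5) (2,3) (3,1) (4,6) (5,4) (6,2)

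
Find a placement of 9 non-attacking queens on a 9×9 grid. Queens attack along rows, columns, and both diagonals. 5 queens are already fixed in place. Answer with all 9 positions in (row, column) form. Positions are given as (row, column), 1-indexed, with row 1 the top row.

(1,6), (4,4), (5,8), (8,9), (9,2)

(1,6) (2,1) (3,7) (4,4) (5,8) (6,3) (7,5) (8,9) (9,2)

Row 2: attacked by (1,6)→{5,6,7}; (4,4)→{2,4,6}; (5,8)→{5,8}; (8,9)→{3,9}; (9,2)→{2,9}. Safe: 1. Place at column 1.
Row 3: attacked by (1,6)→{4,6,8}; (2,1)→{1,2}; (4,4)→{3,4,5}; (5,8)→{6,8}; (8,9)→{4,9}; (9,2)→{2,8}. Safe: 7. Place at column 7.
Row 6: attacked by (1,6)→{1,6}; (2,1)→{1,5}; (3,7)→{4,7}; (4,4)→{2,4,6}; (5,8)→{7,8,9}; (8,9)→{7,9}; (9,2)→{2,5}. Safe: 3. Place at column 3.
Row 7: attacked by (1,6)→{6}; (2,1)→{1,6}; (3,7)→{3,7}; (4,4)→{1,4,7}; (5,8)→{6,8}; (6,3)→{2,3,4}; (8,9)→{8,9}; (9,2)→{2,4}. Safe: 5. Place at column 5.
Columns [6, 1, 7, 4, 8, 3, 5, 9, 2], r−c [-5, 1, -4, 0, -3, 3, 2, -1, 7], r+c [7, 3, 10, 8, 13, 9, 12, 17, 11] are all distinct, so no two queens attack.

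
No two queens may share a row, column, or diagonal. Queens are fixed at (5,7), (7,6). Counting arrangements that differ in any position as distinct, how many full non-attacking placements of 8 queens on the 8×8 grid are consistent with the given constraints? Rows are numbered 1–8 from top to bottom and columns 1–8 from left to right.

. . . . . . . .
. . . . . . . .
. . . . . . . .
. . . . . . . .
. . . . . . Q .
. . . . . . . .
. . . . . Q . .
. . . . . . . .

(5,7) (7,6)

Branch on row 1: col 1 → 0; col 2 → 0; col 4 → 1; col 5 → 2; col 8 → 0.
Sum: 0 + 0 + 1 + 2 + 0 = 3.

3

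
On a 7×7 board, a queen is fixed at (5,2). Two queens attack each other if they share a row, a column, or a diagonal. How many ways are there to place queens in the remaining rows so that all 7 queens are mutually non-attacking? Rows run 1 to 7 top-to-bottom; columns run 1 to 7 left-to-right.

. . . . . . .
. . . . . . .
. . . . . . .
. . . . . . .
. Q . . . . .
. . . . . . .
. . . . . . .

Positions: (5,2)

6

Branch on row 1: col 1 → 1; col 3 → 1; col 4 → 2; col 5 → 1; col 7 → 1.
Sum: 1 + 1 + 2 + 1 + 1 = 6.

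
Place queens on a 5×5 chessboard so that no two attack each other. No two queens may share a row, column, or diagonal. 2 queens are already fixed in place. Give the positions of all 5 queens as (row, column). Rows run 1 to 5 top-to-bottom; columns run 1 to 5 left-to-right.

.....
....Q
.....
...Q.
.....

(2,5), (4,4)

Row 1: attacked by (2,5)→{4,5}; (4,4)→{1,4}. Safe: 2, 3. Place at column 3.
Row 3: attacked by (1,3)→{1,3,5}; (2,5)→{4,5}; (4,4)→{3,4,5}. Safe: 2. Place at column 2.
Row 5: attacked by (1,3)→{3}; (2,5)→{2,5}; (3,2)→{2,4}; (4,4)→{3,4,5}. Safe: 1. Place at column 1.
Columns [3, 5, 2, 4, 1], r−c [-2, -3, 1, 0, 4], r+c [4, 7, 5, 8, 6] are all distinct, so no two queens attack.

(1,3) (2,5) (3,2) (4,4) (5,1)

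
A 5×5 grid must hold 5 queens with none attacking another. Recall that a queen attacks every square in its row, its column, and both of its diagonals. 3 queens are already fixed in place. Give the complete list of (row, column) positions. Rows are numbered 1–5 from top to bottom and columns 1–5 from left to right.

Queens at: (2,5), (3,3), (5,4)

(1,2) (2,5) (3,3) (4,1) (5,4)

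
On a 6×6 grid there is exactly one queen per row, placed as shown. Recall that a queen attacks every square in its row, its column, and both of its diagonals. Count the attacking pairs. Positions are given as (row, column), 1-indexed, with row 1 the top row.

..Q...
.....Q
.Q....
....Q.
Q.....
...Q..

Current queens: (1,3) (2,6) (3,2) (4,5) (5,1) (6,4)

All columns are distinct and no two queens satisfy |Δrow| = |Δcol|, so no pair attacks.

0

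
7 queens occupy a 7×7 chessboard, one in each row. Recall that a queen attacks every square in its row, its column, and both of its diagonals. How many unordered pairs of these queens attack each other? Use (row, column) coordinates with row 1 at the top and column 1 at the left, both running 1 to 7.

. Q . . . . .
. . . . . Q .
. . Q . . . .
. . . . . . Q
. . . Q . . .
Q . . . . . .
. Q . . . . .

Same column: (1,2)–(7,2) (column 2).
Same diagonal: (5,4)–(7,2) (|5−7| = |4−2| = 2); (6,1)–(7,2) (|6−7| = |1−2| = 1).
Total attacking pairs: 3.

3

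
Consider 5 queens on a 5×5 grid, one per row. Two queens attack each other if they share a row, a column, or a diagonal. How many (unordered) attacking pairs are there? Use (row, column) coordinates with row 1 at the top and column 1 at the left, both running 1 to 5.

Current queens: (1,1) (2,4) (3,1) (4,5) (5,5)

3

Same column: (1,1)–(3,1) (column 1); (4,5)–(5,5) (column 5).
Same diagonal: (1,1)–(5,5) (|1−5| = |1−5| = 4).
Total attacking pairs: 3.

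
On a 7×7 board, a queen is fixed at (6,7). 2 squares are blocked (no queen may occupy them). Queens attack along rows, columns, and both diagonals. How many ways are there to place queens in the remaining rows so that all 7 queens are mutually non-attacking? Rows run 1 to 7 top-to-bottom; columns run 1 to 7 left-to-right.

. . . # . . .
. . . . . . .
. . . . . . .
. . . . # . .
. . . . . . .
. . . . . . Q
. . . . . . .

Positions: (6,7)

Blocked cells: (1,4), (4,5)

5

Branch on row 1: col 1 → 1; col 3 → 2; col 5 → 1; col 6 → 1.
Sum: 1 + 2 + 1 + 1 = 5.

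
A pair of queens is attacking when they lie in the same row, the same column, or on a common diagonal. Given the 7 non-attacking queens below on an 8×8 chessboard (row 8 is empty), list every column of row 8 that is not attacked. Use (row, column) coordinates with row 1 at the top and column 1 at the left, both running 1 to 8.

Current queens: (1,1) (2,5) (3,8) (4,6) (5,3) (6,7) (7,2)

(1,1) attacks row 8 at column 1 and diagonals 8.
(2,5) attacks row 8 at column 5.
(3,8) attacks row 8 at column 8 and diagonals 3.
(4,6) attacks row 8 at column 6 and diagonals 2.
(5,3) attacks row 8 at column 3 and diagonals 6.
(6,7) attacks row 8 at column 7 and diagonals 5.
(7,2) attacks row 8 at column 2 and diagonals 1, 3.
Attacked columns: {1, 2, 3, 5, 6, 7, 8}. Safe: {4}.

columns 4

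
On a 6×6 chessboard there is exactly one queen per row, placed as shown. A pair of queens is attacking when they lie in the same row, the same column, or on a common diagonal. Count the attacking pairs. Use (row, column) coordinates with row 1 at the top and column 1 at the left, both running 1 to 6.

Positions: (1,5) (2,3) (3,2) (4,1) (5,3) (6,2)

6

Same column: (2,3)–(5,3) (column 3); (3,2)–(6,2) (column 2).
Same diagonal: (2,3)–(3,2) (|2−3| = |3−2| = 1); (2,3)–(4,1) (|2−4| = |3−1| = 2); (3,2)–(4,1) (|3−4| = |2−1| = 1); (5,3)–(6,2) (|5−6| = |3−2| = 1).
Total attacking pairs: 6.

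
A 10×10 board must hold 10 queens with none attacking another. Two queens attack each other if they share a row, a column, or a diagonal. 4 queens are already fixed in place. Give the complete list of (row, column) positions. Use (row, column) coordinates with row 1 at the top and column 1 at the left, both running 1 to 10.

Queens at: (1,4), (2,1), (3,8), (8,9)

(1,4) (2,1) (3,8) (4,6) (5,2) (6,10) (7,7) (8,9) (9,3) (10,5)

Row 4: attacked by (1,4)→{1,4,7}; (2,1)→{1,3}; (3,8)→{7,8,9}; (8,9)→{5,9}. Safe: 2, 6, 10. Place at column 6.
Row 5: attacked by (1,4)→{4,8}; (2,1)→{1,4}; (3,8)→{6,8,10}; (4,6)→{5,6,7}; (8,9)→{6,9}. Safe: 2, 3. Place at column 2.
Row 6: attacked by (1,4)→{4,9}; (2,1)→{1,5}; (3,8)→{5,8}; (4,6)→{4,6,8}; (5,2)→{1,2,3}; (8,9)→{7,9}. Safe: 10. Place at column 10.
Row 7: attacked by (1,4)→{4,10}; (2,1)→{1,6}; (3,8)→{4,8}; (4,6)→{3,6,9}; (5,2)→{2,4}; (6,10)→{9,10}; (8,9)→{8,9,10}. Safe: 5, 7. Place at column 7.
Row 9: attacked by (1,4)→{4}; (2,1)→{1,8}; (3,8)→{2,8}; (4,6)→{1,6}; (5,2)→{2,6}; (6,10)→{7,10}; (7,7)→{5,7,9}; (8,9)→{8,9,10}. Safe: 3. Place at column 3.
Row 10: attacked by (1,4)→{4}; (2,1)→{1,9}; (3,8)→{1,8}; (4,6)→{6}; (5,2)→{2,7}; (6,10)→{6,10}; (7,7)→{4,7,10}; (8,9)→{7,9}; (9,3)→{2,3,4}. Safe: 5. Place at column 5.
Columns [4, 1, 8, 6, 2, 10, 7, 9, 3, 5], r−c [-3, 1, -5, -2, 3, -4, 0, -1, 6, 5], r+c [5, 3, 11, 10, 7, 16, 14, 17, 12, 15] are all distinct, so no two queens attack.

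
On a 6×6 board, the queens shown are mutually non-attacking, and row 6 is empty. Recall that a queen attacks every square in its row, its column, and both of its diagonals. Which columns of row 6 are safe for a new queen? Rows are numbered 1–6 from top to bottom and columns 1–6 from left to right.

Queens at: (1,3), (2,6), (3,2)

(1,3) attacks row 6 at column 3.
(2,6) attacks row 6 at column 6 and diagonals 2.
(3,2) attacks row 6 at column 2 and diagonals 5.
Attacked columns: {2, 3, 5, 6}. Safe: {1, 4}.

columns 1, 4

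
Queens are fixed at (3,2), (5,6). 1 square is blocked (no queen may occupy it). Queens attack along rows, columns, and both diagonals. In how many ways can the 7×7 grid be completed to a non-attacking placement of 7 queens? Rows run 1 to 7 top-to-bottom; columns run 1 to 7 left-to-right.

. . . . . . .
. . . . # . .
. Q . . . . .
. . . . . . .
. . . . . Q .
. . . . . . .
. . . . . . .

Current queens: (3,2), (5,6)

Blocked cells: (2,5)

2

Branch on row 1: col 1 → 0; col 3 → 1; col 5 → 1; col 7 → 0.
Sum: 0 + 1 + 1 + 0 = 2.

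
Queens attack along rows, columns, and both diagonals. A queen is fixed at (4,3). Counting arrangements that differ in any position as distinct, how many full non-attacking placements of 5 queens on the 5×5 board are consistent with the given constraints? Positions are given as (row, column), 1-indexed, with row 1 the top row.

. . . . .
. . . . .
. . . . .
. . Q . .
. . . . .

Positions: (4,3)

2

Branch on row 1: col 1 → 0; col 2 → 1; col 4 → 1; col 5 → 0.
Sum: 0 + 1 + 1 + 0 = 2.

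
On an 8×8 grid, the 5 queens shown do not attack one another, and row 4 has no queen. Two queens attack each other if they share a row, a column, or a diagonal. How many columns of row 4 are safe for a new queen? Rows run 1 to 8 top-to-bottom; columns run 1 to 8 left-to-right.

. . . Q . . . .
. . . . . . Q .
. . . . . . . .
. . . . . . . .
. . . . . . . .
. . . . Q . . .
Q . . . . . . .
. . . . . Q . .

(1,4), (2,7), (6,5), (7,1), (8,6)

(1,4) attacks row 4 at column 4 and diagonals 1, 7.
(2,7) attacks row 4 at column 7 and diagonals 5.
(6,5) attacks row 4 at column 5 and diagonals 3, 7.
(7,1) attacks row 4 at column 1 and diagonals 4.
(8,6) attacks row 4 at column 6 and diagonals 2.
Attacked columns: {1, 2, 3, 4, 5, 6, 7}. Safe: {8}.

1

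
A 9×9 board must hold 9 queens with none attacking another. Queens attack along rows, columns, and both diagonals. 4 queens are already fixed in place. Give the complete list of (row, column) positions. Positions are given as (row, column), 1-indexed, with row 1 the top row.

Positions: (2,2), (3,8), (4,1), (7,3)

Row 1: attacked by (2,2)→{1,2,3}; (3,8)→{6,8}; (4,1)→{1,4}; (7,3)→{3,9}. Safe: 5, 7. Place at column 5.
Row 5: attacked by (1,5)→{1,5,9}; (2,2)→{2,5}; (3,8)→{6,8}; (4,1)→{1,2}; (7,3)→{1,3,5}. Safe: 4, 7. Place at column 7.
Row 6: attacked by (1,5)→{5}; (2,2)→{2,6}; (3,8)→{5,8}; (4,1)→{1,3}; (5,7)→{6,7,8}; (7,3)→{2,3,4}. Safe: 9. Place at column 9.
Row 8: attacked by (1,5)→{5}; (2,2)→{2,8}; (3,8)→{3,8}; (4,1)→{1,5}; (5,7)→{4,7}; (6,9)→{7,9}; (7,3)→{2,3,4}. Safe: 6. Place at column 6.
Row 9: attacked by (1,5)→{5}; (2,2)→{2,9}; (3,8)→{2,8}; (4,1)→{1,6}; (5,7)→{3,7}; (6,9)→{6,9}; (7,3)→{1,3,5}; (8,6)→{5,6,7}. Safe: 4. Place at column 4.
Columns [5, 2, 8, 1, 7, 9, 3, 6, 4], r−c [-4, 0, -5, 3, -2, -3, 4, 2, 5], r+c [6, 4, 11, 5, 12, 15, 10, 14, 13] are all distinct, so no two queens attack.

(1,5) (2,2) (3,8) (4,1) (5,7) (6,9) (7,3) (8,6) (9,4)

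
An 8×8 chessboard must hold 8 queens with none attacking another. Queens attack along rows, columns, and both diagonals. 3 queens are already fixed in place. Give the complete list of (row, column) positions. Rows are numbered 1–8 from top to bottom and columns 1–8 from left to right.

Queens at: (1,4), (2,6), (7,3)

(1,4) (2,6) (3,1) (4,5) (5,2) (6,8) (7,3) (8,7)

Row 3: attacked by (1,4)→{2,4,6}; (2,6)→{5,6,7}; (7,3)→{3,7}. Safe: 1, 8. Place at column 1.
Row 4: attacked by (1,4)→{1,4,7}; (2,6)→{4,6,8}; (3,1)→{1,2}; (7,3)→{3,6}. Safe: 5. Place at column 5.
Row 5: attacked by (1,4)→{4,8}; (2,6)→{3,6}; (3,1)→{1,3}; (4,5)→{4,5,6}; (7,3)→{1,3,5}. Safe: 2, 7. Place at column 2.
Row 6: attacked by (1,4)→{4}; (2,6)→{2,6}; (3,1)→{1,4}; (4,5)→{3,5,7}; (5,2)→{1,2,3}; (7,3)→{2,3,4}. Safe: 8. Place at column 8.
Row 8: attacked by (1,4)→{4}; (2,6)→{6}; (3,1)→{1,6}; (4,5)→{1,5}; (5,2)→{2,5}; (6,8)→{6,8}; (7,3)→{2,3,4}. Safe: 7. Place at column 7.
Columns [4, 6, 1, 5, 2, 8, 3, 7], r−c [-3, -4, 2, -1, 3, -2, 4, 1], r+c [5, 8, 4, 9, 7, 14, 10, 15] are all distinct, so no two queens attack.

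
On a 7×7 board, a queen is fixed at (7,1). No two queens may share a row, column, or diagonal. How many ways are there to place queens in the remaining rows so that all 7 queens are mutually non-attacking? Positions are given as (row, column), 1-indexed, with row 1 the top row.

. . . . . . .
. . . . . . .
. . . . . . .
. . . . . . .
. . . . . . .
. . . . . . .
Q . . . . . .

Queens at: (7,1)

Branch on row 1: col 2 → 0; col 3 → 1; col 4 → 1; col 5 → 1; col 6 → 1.
Sum: 0 + 1 + 1 + 1 + 1 = 4.

4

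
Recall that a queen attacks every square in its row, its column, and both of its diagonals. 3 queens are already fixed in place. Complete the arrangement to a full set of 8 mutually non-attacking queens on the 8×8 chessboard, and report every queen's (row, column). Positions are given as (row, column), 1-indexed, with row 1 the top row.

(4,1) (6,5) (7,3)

(1,8) (2,2) (3,4) (4,1) (5,7) (6,5) (7,3) (8,6)

Row 1: attacked by (4,1)→{1,4}; (6,5)→{5}; (7,3)→{3}. Safe: 2, 6, 7, 8. Place at column 8.
Row 2: attacked by (1,8)→{7,8}; (4,1)→{1,3}; (6,5)→{1,5}; (7,3)→{3,8}. Safe: 2, 4, 6. Place at column 2.
Row 3: attacked by (1,8)→{6,8}; (2,2)→{1,2,3}; (4,1)→{1,2}; (6,5)→{2,5,8}; (7,3)→{3,7}. Safe: 4. Place at column 4.
Row 5: attacked by (1,8)→{4,8}; (2,2)→{2,5}; (3,4)→{2,4,6}; (4,1)→{1,2}; (6,5)→{4,5,6}; (7,3)→{1,3,5}. Safe: 7. Place at column 7.
Row 8: attacked by (1,8)→{1,8}; (2,2)→{2,8}; (3,4)→{4}; (4,1)→{1,5}; (5,7)→{4,7}; (6,5)→{3,5,7}; (7,3)→{2,3,4}. Safe: 6. Place at column 6.
Columns [8, 2, 4, 1, 7, 5, 3, 6], r−c [-7, 0, -1, 3, -2, 1, 4, 2], r+c [9, 4, 7, 5, 12, 11, 10, 14] are all distinct, so no two queens attack.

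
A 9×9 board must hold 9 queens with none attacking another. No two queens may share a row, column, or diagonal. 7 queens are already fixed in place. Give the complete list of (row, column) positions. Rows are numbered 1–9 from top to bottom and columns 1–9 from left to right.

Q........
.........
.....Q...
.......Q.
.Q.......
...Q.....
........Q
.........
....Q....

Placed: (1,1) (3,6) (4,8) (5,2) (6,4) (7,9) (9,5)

(1,1) (2,3) (3,6) (4,8) (5,2) (6,4) (7,9) (8,7) (9,5)

Row 2: attacked by (1,1)→{1,2}; (3,6)→{5,6,7}; (4,8)→{6,8}; (5,2)→{2,5}; (6,4)→{4,8}; (7,9)→{4,9}; (9,5)→{5}. Safe: 3. Place at column 3.
Row 8: attacked by (1,1)→{1,8}; (2,3)→{3,9}; (3,6)→{1,6}; (4,8)→{4,8}; (5,2)→{2,5}; (6,4)→{2,4,6}; (7,9)→{8,9}; (9,5)→{4,5,6}. Safe: 7. Place at column 7.
Columns [1, 3, 6, 8, 2, 4, 9, 7, 5], r−c [0, -1, -3, -4, 3, 2, -2, 1, 4], r+c [2, 5, 9, 12, 7, 10, 16, 15, 14] are all distinct, so no two queens attack.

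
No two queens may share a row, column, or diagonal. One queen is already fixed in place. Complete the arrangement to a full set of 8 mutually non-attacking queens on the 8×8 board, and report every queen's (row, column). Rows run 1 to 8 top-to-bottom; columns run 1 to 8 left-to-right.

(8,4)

(1,7) (2,5) (3,3) (4,1) (5,6) (6,8) (7,2) (8,4)

Row 1: attacked by (8,4)→{4}. Safe: 1, 2, 3, 5, 6, 7, 8. Place at column 7.
Row 2: attacked by (1,7)→{6,7,8}; (8,4)→{4}. Safe: 1, 2, 3, 5. Place at column 5.
Row 3: attacked by (1,7)→{5,7}; (2,5)→{4,5,6}; (8,4)→{4}. Safe: 1, 2, 3, 8. Place at column 3.
Row 4: attacked by (1,7)→{4,7}; (2,5)→{3,5,7}; (3,3)→{2,3,4}; (8,4)→{4,8}. Safe: 1, 6. Place at column 1.
Row 5: attacked by (1,7)→{3,7}; (2,5)→{2,5,8}; (3,3)→{1,3,5}; (4,1)→{1,2}; (8,4)→{1,4,7}. Safe: 6. Place at column 6.
Row 6: attacked by (1,7)→{2,7}; (2,5)→{1,5}; (3,3)→{3,6}; (4,1)→{1,3}; (5,6)→{5,6,7}; (8,4)→{2,4,6}. Safe: 8. Place at column 8.
Row 7: attacked by (1,7)→{1,7}; (2,5)→{5}; (3,3)→{3,7}; (4,1)→{1,4}; (5,6)→{4,6,8}; (6,8)→{7,8}; (8,4)→{3,4,5}. Safe: 2. Place at column 2.
Columns [7, 5, 3, 1, 6, 8, 2, 4], r−c [-6, -3, 0, 3, -1, -2, 5, 4], r+c [8, 7, 6, 5, 11, 14, 9, 12] are all distinct, so no two queens attack.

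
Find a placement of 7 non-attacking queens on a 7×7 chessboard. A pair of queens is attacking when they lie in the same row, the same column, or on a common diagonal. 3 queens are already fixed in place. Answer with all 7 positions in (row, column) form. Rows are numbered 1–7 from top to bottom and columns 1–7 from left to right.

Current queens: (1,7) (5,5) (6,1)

Row 2: attacked by (1,7)→{6,7}; (5,5)→{2,5}; (6,1)→{1,5}. Safe: 3, 4. Place at column 3.
Row 3: attacked by (1,7)→{5,7}; (2,3)→{2,3,4}; (5,5)→{3,5,7}; (6,1)→{1,4}. Safe: 6. Place at column 6.
Row 4: attacked by (1,7)→{4,7}; (2,3)→{1,3,5}; (3,6)→{5,6,7}; (5,5)→{4,5,6}; (6,1)→{1,3}. Safe: 2. Place at column 2.
Row 7: attacked by (1,7)→{1,7}; (2,3)→{3}; (3,6)→{2,6}; (4,2)→{2,5}; (5,5)→{3,5,7}; (6,1)→{1,2}. Safe: 4. Place at column 4.
Columns [7, 3, 6, 2, 5, 1, 4], r−c [-6, -1, -3, 2, 0, 5, 3], r+c [8, 5, 9, 6, 10, 7, 11] are all distinct, so no two queens attack.

(1,7) (2,3) (3,6) (4,2) (5,5) (6,1) (7,4)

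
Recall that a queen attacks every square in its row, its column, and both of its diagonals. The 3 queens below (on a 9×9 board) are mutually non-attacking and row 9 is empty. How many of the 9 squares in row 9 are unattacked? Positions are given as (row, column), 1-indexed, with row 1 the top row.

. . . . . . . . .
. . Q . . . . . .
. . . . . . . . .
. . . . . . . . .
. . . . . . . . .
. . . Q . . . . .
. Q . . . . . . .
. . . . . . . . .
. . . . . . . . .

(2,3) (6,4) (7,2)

4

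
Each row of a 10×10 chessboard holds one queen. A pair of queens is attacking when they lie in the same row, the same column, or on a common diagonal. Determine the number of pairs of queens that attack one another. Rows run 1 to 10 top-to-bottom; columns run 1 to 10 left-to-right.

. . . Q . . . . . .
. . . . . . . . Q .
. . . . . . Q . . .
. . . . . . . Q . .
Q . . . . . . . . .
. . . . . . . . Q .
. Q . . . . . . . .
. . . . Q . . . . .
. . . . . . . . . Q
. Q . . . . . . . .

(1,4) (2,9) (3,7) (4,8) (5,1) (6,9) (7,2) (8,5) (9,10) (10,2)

5

Same column: (2,9)–(6,9) (column 9); (7,2)–(10,2) (column 2).
Same diagonal: (1,4)–(6,9) (|1−6| = |4−9| = 5); (3,7)–(4,8) (|3−4| = |7−8| = 1); (4,8)–(10,2) (|4−10| = |8−2| = 6).
Total attacking pairs: 5.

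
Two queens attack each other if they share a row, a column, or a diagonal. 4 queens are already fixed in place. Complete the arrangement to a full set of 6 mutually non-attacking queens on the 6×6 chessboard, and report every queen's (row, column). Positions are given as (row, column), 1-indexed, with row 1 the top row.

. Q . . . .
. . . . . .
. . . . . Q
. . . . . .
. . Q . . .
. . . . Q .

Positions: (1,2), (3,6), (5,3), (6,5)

Row 2: attacked by (1,2)→{1,2,3}; (3,6)→{5,6}; (5,3)→{3,6}; (6,5)→{1,5}. Safe: 4. Place at column 4.
Row 4: attacked by (1,2)→{2,5}; (2,4)→{2,4,6}; (3,6)→{5,6}; (5,3)→{2,3,4}; (6,5)→{3,5}. Safe: 1. Place at column 1.
Columns [2, 4, 6, 1, 3, 5], r−c [-1, -2, -3, 3, 2, 1], r+c [3, 6, 9, 5, 8, 11] are all distinct, so no two queens attack.

(1,2) (2,4) (3,6) (4,1) (5,3) (6,5)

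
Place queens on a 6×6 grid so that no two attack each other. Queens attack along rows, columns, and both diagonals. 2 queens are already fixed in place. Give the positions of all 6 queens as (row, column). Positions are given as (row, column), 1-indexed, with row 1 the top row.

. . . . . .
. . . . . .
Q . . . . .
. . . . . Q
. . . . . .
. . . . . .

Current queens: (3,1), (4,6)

Row 1: attacked by (3,1)→{1,3}; (4,6)→{3,6}. Safe: 2, 4, 5. Place at column 5.
Row 2: attacked by (1,5)→{4,5,6}; (3,1)→{1,2}; (4,6)→{4,6}. Safe: 3. Place at column 3.
Row 5: attacked by (1,5)→{1,5}; (2,3)→{3,6}; (3,1)→{1,3}; (4,6)→{5,6}. Safe: 2, 4. Place at column 4.
Row 6: attacked by (1,5)→{5}; (2,3)→{3}; (3,1)→{1,4}; (4,6)→{4,6}; (5,4)→{3,4,5}. Safe: 2. Place at column 2.
Columns [5, 3, 1, 6, 4, 2], r−c [-4, -1, 2, -2, 1, 4], r+c [6, 5, 4, 10, 9, 8] are all distinct, so no two queens attack.

(1,5) (2,3) (3,1) (4,6) (5,4) (6,2)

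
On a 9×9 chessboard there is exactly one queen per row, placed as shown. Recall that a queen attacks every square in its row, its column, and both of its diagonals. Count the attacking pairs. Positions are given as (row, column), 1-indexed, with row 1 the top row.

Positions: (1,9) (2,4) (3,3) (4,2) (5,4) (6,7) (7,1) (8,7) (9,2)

7

Same column: (2,4)–(5,4) (column 4); (4,2)–(9,2) (column 2); (6,7)–(8,7) (column 7).
Same diagonal: (2,4)–(3,3) (|2−3| = |4−3| = 1); (2,4)–(4,2) (|2−4| = |4−2| = 2); (3,3)–(4,2) (|3−4| = |3−2| = 1); (5,4)–(8,7) (|5−8| = |4−7| = 3).
Total attacking pairs: 7.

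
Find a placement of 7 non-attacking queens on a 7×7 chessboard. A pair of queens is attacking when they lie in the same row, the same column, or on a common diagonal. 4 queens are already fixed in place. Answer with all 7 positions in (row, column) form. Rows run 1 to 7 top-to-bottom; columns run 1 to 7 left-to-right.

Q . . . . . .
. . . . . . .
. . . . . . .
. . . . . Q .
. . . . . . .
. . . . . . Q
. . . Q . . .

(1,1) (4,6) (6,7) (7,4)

(1,1) (2,5) (3,2) (4,6) (5,3) (6,7) (7,4)

Row 2: attacked by (1,1)→{1,2}; (4,6)→{4,6}; (6,7)→{3,7}; (7,4)→{4}. Safe: 5. Place at column 5.
Row 3: attacked by (1,1)→{1,3}; (2,5)→{4,5,6}; (4,6)→{5,6,7}; (6,7)→{4,7}; (7,4)→{4}. Safe: 2. Place at column 2.
Row 5: attacked by (1,1)→{1,5}; (2,5)→{2,5}; (3,2)→{2,4}; (4,6)→{5,6,7}; (6,7)→{6,7}; (7,4)→{2,4,6}. Safe: 3. Place at column 3.
Columns [1, 5, 2, 6, 3, 7, 4], r−c [0, -3, 1, -2, 2, -1, 3], r+c [2, 7, 5, 10, 8, 13, 11] are all distinct, so no two queens attack.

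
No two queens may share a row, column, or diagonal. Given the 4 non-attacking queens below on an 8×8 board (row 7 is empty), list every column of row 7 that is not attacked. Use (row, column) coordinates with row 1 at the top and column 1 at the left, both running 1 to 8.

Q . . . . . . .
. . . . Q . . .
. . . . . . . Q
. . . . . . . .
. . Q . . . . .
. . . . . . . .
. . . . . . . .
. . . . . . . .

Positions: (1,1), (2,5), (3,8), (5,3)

columns 2, 6

(1,1) attacks row 7 at column 1 and diagonals 7.
(2,5) attacks row 7 at column 5.
(3,8) attacks row 7 at column 8 and diagonals 4.
(5,3) attacks row 7 at column 3 and diagonals 1, 5.
Attacked columns: {1, 3, 4, 5, 7, 8}. Safe: {2, 6}.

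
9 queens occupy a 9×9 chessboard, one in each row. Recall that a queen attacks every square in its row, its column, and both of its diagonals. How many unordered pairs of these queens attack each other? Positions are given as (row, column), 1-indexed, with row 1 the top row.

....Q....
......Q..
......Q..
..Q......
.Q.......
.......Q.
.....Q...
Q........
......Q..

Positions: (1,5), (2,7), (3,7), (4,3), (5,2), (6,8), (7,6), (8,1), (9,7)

Same column: (2,7)–(3,7) (column 7); (2,7)–(9,7) (column 7); (3,7)–(9,7) (column 7).
Same diagonal: (1,5)–(3,7) (|1−3| = |5−7| = 2); (2,7)–(8,1) (|2−8| = |7−1| = 6); (4,3)–(5,2) (|4−5| = |3−2| = 1); (4,3)–(7,6) (|4−7| = |3−6| = 3).
Total attacking pairs: 7.

7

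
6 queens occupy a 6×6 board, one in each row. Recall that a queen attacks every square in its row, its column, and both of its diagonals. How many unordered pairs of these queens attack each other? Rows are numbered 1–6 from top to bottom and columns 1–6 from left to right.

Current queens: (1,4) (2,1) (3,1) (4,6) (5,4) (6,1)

5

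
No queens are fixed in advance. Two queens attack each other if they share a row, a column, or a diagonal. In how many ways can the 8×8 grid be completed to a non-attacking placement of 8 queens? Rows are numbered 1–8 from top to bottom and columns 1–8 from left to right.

Branch on row 1: col 1 → 4; col 2 → 8; col 3 → 16; col 4 → 18; col 5 → 18; col 6 → 16; col 7 → 8; col 8 → 4.
Sum: 4 + 8 + 16 + 18 + 18 + 16 + 8 + 4 = 92.
(This is the classic 8-queens count.)

92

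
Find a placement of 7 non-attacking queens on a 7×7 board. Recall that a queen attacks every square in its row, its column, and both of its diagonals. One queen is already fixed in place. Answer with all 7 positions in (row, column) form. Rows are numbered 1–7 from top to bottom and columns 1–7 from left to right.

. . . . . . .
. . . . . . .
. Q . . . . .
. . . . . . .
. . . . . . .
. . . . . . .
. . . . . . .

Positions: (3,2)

Row 1: attacked by (3,2)→{2,4}. Safe: 1, 3, 5, 6, 7. Place at column 5.
Row 2: attacked by (1,5)→{4,5,6}; (3,2)→{1,2,3}. Safe: 7. Place at column 7.
Row 4: attacked by (1,5)→{2,5}; (2,7)→{5,7}; (3,2)→{1,2,3}. Safe: 4, 6. Place at column 6.
Row 5: attacked by (1,5)→{1,5}; (2,7)→{4,7}; (3,2)→{2,4}; (4,6)→{5,6,7}. Safe: 3. Place at column 3.
Row 6: attacked by (1,5)→{5}; (2,7)→{3,7}; (3,2)→{2,5}; (4,6)→{4,6}; (5,3)→{2,3,4}. Safe: 1. Place at column 1.
Row 7: attacked by (1,5)→{5}; (2,7)→{2,7}; (3,2)→{2,6}; (4,6)→{3,6}; (5,3)→{1,3,5}; (6,1)→{1,2}. Safe: 4. Place at column 4.
Columns [5, 7, 2, 6, 3, 1, 4], r−c [-4, -5, 1, -2, 2, 5, 3], r+c [6, 9, 5, 10, 8, 7, 11] are all distinct, so no two queens attack.

(1,5) (2,7) (3,2) (4,6) (5,3) (6,1) (7,4)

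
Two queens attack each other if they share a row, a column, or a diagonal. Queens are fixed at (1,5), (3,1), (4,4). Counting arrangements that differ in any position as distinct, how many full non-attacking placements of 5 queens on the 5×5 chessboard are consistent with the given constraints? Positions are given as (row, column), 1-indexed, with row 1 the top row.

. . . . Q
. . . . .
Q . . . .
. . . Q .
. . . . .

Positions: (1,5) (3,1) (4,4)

Branch on row 2: col 3 → 1.
Sum: 1 = 1.

1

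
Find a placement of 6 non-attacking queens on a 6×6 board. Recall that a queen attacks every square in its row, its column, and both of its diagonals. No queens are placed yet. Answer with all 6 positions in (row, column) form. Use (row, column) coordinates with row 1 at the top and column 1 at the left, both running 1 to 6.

(1,3) (2,6) (3,2) (4,5) (5,1) (6,4)

Row 1: Safe: 1, 2, 3, 4, 5, 6. Place at column 3.
Row 2: attacked by (1,3)→{2,3,4}. Safe: 1, 5, 6. Place at column 6.
Row 3: attacked by (1,3)→{1,3,5}; (2,6)→{5,6}. Safe: 2, 4. Place at column 2.
Row 4: attacked by (1,3)→{3,6}; (2,6)→{4,6}; (3,2)→{1,2,3}. Safe: 5. Place at column 5.
Row 5: attacked by (1,3)→{3}; (2,6)→{3,6}; (3,2)→{2,4}; (4,5)→{4,5,6}. Safe: 1. Place at column 1.
Row 6: attacked by (1,3)→{3}; (2,6)→{2,6}; (3,2)→{2,5}; (4,5)→{3,5}; (5,1)→{1,2}. Safe: 4. Place at column 4.
Columns [3, 6, 2, 5, 1, 4], r−c [-2, -4, 1, -1, 4, 2], r+c [4, 8, 5, 9, 6, 10] are all distinct, so no two queens attack.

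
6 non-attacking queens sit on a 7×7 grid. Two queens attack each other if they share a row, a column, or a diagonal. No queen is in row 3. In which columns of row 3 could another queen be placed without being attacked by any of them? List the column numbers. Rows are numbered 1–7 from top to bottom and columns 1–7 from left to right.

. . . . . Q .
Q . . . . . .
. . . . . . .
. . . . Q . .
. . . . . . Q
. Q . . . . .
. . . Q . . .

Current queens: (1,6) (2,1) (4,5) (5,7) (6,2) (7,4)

(1,6) attacks row 3 at column 6 and diagonals 4.
(2,1) attacks row 3 at column 1 and diagonals 2.
(4,5) attacks row 3 at column 5 and diagonals 4, 6.
(5,7) attacks row 3 at column 7 and diagonals 5.
(6,2) attacks row 3 at column 2 and diagonals 5.
(7,4) attacks row 3 at column 4.
Attacked columns: {1, 2, 4, 5, 6, 7}. Safe: {3}.

columns 3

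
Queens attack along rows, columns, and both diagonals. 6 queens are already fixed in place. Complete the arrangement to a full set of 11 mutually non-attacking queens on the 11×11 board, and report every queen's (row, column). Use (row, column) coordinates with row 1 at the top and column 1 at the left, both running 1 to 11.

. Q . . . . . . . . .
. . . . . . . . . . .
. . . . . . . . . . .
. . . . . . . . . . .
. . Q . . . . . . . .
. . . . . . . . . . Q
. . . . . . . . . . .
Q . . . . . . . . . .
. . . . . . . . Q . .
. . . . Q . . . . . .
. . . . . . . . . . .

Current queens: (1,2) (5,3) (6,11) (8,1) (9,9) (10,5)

Row 2: attacked by (1,2)→{1,2,3}; (5,3)→{3,6}; (6,11)→{7,11}; (8,1)→{1,7}; (9,9)→{2,9}; (10,5)→{5}. Safe: 4, 8, 10. Place at column 4.
Row 3: attacked by (1,2)→{2,4}; (2,4)→{3,4,5}; (5,3)→{1,3,5}; (6,11)→{8,11}; (8,1)→{1,6}; (9,9)→{3,9}; (10,5)→{5}. Safe: 7, 10. Place at column 7.
Row 4: attacked by (1,2)→{2,5}; (2,4)→{2,4,6}; (3,7)→{6,7,8}; (5,3)→{2,3,4}; (6,11)→{9,11}; (8,1)→{1,5}; (9,9)→{4,9}; (10,5)→{5,11}. Safe: 10. Place at column 10.
Row 7: attacked by (1,2)→{2,8}; (2,4)→{4,9}; (3,7)→{3,7,11}; (4,10)→{7,10}; (5,3)→{1,3,5}; (6,11)→{10,11}; (8,1)→{1,2}; (9,9)→{7,9,11}; (10,5)→{2,5,8}. Safe: 6. Place at column 6.
Row 11: attacked by (1,2)→{2}; (2,4)→{4}; (3,7)→{7}; (4,10)→{3,10}; (5,3)→{3,9}; (6,11)→{6,11}; (7,6)→{2,6,10}; (8,1)→{1,4}; (9,9)→{7,9,11}; (10,5)→{4,5,6}. Safe: 8. Place at column 8.
Columns [2, 4, 7, 10, 3, 11, 6, 1, 9, 5, 8], r−c [-1, -2, -4, -6, 2, -5, 1, 7, 0, 5, 3], r+c [3, 6, 10, 14, 8, 17, 13, 9, 18, 15, 19] are all distinct, so no two queens attack.

(1,2) (2,4) (3,7) (4,10) (5,3) (6,11) (7,6) (8,1) (9,9) (10,5) (11,8)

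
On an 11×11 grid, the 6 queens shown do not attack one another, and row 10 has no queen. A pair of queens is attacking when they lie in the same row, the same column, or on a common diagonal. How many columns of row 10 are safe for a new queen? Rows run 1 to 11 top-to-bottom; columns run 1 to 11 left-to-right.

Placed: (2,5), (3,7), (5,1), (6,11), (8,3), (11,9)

(2,5) attacks row 10 at column 5.
(3,7) attacks row 10 at column 7.
(5,1) attacks row 10 at column 1 and diagonals 6.
(6,11) attacks row 10 at column 11 and diagonals 7.
(8,3) attacks row 10 at column 3 and diagonals 1, 5.
(11,9) attacks row 10 at column 9 and diagonals 8, 10.
Attacked columns: {1, 3, 5, 6, 7, 8, 9, 10, 11}. Safe: {2, 4}.

2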